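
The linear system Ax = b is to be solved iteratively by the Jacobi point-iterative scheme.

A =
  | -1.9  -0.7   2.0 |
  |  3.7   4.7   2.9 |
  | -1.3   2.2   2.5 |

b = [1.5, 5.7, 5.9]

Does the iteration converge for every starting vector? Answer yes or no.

no

A = D + L + U where D = diag(-1.9, 4.7, 2.5).
T_J = -D⁻¹(L+U): T[1,2] = -(2.9)/(4.7) = -0.6170; T[1,1] = 0.
  T[0,:] = [+0.0000, -0.3684, +1.0526]
  T[1,:] = [-0.7872, +0.0000, -0.6170]
  T[2,:] = [+0.5200, -0.8800, +0.0000]
|λ(T)| sorted: 1.4079, 0.7758, 0.7758.
ρ = 1.4079; 1.4079 > 1: divergent.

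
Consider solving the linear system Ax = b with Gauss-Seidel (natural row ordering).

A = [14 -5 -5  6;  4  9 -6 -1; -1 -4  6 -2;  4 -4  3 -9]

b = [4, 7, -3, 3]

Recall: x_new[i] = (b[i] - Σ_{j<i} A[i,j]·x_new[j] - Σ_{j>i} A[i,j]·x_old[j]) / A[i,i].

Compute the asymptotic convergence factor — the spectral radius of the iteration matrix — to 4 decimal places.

Write A = D+L+U with D = diag(14, 9, 6, -9).
GS T = -(D+L)⁻¹U: row 0 first, T[0,3] = -(6)/(14) = -0.4286; later rows by forward substitution.
  T[0,:] = [+0.0000, +0.3571, +0.3571, -0.4286]
  T[1,:] = [+0.0000, -0.1587, +0.5079, +0.3016]
  T[2,:] = [+0.0000, -0.0463, +0.3981, +0.4630]
  T[3,:] = [+0.0000, +0.2138, +0.0657, -0.1702]
moduli |λ_i(T)| = 0.5279, 0.2585, 0.2585, 0.0000.
ρ = 0.5279; 0.5279 < 1 ⇒ converges.

0.5279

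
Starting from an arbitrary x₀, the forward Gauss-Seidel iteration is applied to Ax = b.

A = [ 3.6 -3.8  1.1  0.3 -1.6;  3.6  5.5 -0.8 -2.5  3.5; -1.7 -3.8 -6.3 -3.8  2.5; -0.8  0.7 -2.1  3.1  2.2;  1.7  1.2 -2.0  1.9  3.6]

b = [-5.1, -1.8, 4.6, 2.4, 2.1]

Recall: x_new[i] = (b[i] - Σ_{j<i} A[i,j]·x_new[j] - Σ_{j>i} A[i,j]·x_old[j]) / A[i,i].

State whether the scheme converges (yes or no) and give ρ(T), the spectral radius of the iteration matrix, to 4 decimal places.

Split A = D + L + U, D = diag(3.6, 5.5, -6.3, 3.1, 3.6).
Gauss-Seidel: T = -(D+L)⁻¹U, row 0 first, T[0,1] = -(-3.8)/(3.6) = +1.0556; later rows by forward substitution.
  T[0,:] = [+0.0000 +1.0556 -0.3056 -0.0833 +0.4444]
  T[1,:] = [+0.0000 -0.6909 +0.3455 +0.5091 -0.9273]
  T[2,:] = [+0.0000 +0.1319 -0.1259 -0.8878 +0.8362]
  T[3,:] = [+0.0000 +0.5178 -0.2422 -0.7378 +0.1809]
  T[4,:] = [+0.0000 -0.4681 +0.0870 -0.2341 +0.4683]
eigenvalue magnitudes: 1.5511, 0.8116, 0.4073, 0.0605, 0.0000.
ρ(T) = max|λ| = 1.5511; 1.5511 > 1, so it fails to converge.

no, ρ = 1.5511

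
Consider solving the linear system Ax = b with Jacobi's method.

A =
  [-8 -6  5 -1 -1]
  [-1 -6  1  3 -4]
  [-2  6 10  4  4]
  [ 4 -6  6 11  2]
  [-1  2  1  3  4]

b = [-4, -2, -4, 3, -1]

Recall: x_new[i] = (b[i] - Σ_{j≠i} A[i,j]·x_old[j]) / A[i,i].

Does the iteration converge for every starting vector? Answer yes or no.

no

Write A = D+L+U with D = diag(-8, -6, 10, 11, 4).
Jacobi T = -D⁻¹(L+U): T[2,3] = -(4)/(10) = -0.4000; T[2,2] = 0.
  T[0,:] = [+0.0000  -0.7500  +0.6250  -0.1250  -0.1250]
  T[1,:] = [-0.1667  +0.0000  +0.1667  +0.5000  -0.6667]
  T[2,:] = [+0.2000  -0.6000  +0.0000  -0.4000  -0.4000]
  T[3,:] = [-0.3636  +0.5455  -0.5455  +0.0000  -0.1818]
  T[4,:] = [+0.2500  -0.5000  -0.2500  -0.7500  +0.0000]
moduli |λ_i(T)| = 1.2909, 0.8457, 0.2753, 0.2753, 0.0229.
spectral radius ρ = 1.2909; 1.2909 > 1, so it fails to converge.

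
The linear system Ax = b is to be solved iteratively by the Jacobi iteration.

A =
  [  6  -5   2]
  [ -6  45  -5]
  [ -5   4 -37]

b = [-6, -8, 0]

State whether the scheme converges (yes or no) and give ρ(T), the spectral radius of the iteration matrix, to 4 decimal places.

yes, ρ = 0.4542

Split A = D + L + U, D = diag(6, 45, -37).
T_J = -D⁻¹(L+U): T[0,2] = -(2)/(6) = -0.3333; T[0,0] = 0.
  T[0,:] = [+0.0000  +0.8333  -0.3333]
  T[1,:] = [+0.1333  +0.0000  +0.1111]
  T[2,:] = [-0.1351  +0.1081  +0.0000]
|roots of det(T-λI)|: 0.4542, 0.3431, 0.1111.
spectral radius ρ = 0.4542; 0.4542 < 1: convergent.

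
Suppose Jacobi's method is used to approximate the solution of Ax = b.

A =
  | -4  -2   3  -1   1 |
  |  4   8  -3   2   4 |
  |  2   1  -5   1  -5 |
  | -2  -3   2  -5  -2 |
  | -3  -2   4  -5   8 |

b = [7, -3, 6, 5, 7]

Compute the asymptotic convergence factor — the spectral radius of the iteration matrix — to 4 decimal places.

1.3947

Split A = D + L + U, D = diag(-4, 8, -5, -5, 8).
T_J = -D⁻¹(L+U): T[0,1] = -(-2)/(-4) = -0.5000; T[0,0] = 0.
  T[0,:] = [+0.0000 -0.5000 +0.7500 -0.2500 +0.2500]
  T[1,:] = [-0.5000 +0.0000 +0.3750 -0.2500 -0.5000]
  T[2,:] = [+0.4000 +0.2000 +0.0000 +0.2000 -1.0000]
  T[3,:] = [-0.4000 -0.6000 +0.4000 +0.0000 -0.4000]
  T[4,:] = [+0.3750 +0.2500 -0.5000 +0.6250 +0.0000]
|λ(T)| sorted: 1.3947, 0.6304, 0.6304, 0.4417, 0.4417.
ρ(T) = max|λ| = 1.3947; 1.3947 > 1, so it fails to converge.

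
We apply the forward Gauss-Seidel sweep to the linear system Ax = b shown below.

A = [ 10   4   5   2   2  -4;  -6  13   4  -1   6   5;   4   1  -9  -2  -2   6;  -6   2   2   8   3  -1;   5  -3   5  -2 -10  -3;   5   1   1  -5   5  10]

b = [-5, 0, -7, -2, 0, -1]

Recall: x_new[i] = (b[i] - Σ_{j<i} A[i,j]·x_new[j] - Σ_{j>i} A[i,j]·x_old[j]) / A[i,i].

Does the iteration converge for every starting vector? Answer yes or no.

Split A = D + L + U, D = diag(10, 13, -9, 8, -10, 10).
GS T = -(D+L)⁻¹U: row 0 first, T[0,1] = -(4)/(10) = -0.4000; later rows by forward substitution.
  T[0,:] = [+0.0000  -0.4000  -0.5000  -0.2000  -0.2000  +0.4000]
  T[1,:] = [+0.0000  -0.1846  -0.5385  -0.0154  -0.5538  -0.2000]
  T[2,:] = [+0.0000  -0.1983  -0.2821  -0.3128  -0.3726  +0.8222]
  T[3,:] = [+0.0000  -0.2043  -0.1699  -0.0679  -0.2934  +0.2694]
  T[4,:] = [+0.0000  -0.2029  -0.1955  -0.2382  -0.0615  +0.3172]
  T[5,:] = [+0.0000  +0.2376  +0.3449  +0.2179  +0.0767  -0.2861]
|roots of det(T-λI)|: 1.2950, 0.2708, 0.2708, 0.1753, 0.0924, 0.0000.
spectral radius ρ = 1.2950; 1.2950 > 1: divergent.

no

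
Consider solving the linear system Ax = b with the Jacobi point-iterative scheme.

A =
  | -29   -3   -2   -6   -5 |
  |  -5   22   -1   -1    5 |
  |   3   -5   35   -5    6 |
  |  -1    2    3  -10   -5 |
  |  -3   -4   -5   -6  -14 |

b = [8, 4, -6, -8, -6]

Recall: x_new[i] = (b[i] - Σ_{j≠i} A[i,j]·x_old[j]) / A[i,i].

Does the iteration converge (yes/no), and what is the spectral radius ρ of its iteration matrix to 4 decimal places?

Let D = diag(-29, 22, 35, -10, -14); L, U the strict triangles.
T_J = -D⁻¹(L+U): T[2,0] = -(3)/(35) = -0.0857; T[2,2] = 0.
  T[0,:] = [+0.0000, -0.1034, -0.0690, -0.2069, -0.1724]
  T[1,:] = [+0.2273, +0.0000, +0.0455, +0.0455, -0.2273]
  T[2,:] = [-0.0857, +0.1429, +0.0000, +0.1429, -0.1714]
  T[3,:] = [-0.1000, +0.2000, +0.3000, +0.0000, -0.5000]
  T[4,:] = [-0.2143, -0.2857, -0.3571, -0.4286, +0.0000]
moduli |λ_i(T)| = 0.7145, 0.5816, 0.1509, 0.0645, 0.0466.
ρ(T) = max|λ| = 0.7145; 0.7145 < 1: convergent.

yes, ρ = 0.7145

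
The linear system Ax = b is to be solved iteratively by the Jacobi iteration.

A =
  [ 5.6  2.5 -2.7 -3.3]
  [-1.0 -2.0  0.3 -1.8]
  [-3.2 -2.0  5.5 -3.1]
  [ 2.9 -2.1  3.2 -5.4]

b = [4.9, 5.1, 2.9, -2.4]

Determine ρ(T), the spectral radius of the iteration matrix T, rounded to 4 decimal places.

Write A = D+L+U with D = diag(5.6, -2, 5.5, -5.4).
Jacobi: T = -D⁻¹(L+U), T[3,1] = -(-2.1)/(-5.4) = -0.3889; T[3,3] = 0.
  T[0,:] = [+0.0000, -0.4464, +0.4821, +0.5893]
  T[1,:] = [-0.5000, +0.0000, +0.1500, -0.9000]
  T[2,:] = [+0.5818, +0.3636, +0.0000, +0.5636]
  T[3,:] = [+0.5370, -0.3889, +0.5926, +0.0000]
eigenvalue magnitudes: 1.3034, 1.0335, 0.5313, 0.2615.
spectral radius ρ = 1.3034; 1.3034 > 1: divergent.

1.3034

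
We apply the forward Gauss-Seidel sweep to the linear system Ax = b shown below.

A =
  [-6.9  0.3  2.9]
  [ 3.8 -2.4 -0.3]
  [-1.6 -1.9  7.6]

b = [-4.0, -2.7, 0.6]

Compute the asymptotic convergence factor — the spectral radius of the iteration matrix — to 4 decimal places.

Diagonal D = diag(-6.9, -2.4, 7.6); L, U strict lower/upper.
GS T = -(D+L)⁻¹U: row 0 first, T[0,1] = -(0.3)/(-6.9) = +0.0435; later rows by forward substitution.
  T[0,:] = [+0.0000, +0.0435, +0.4203]
  T[1,:] = [+0.0000, +0.0688, +0.5405]
  T[2,:] = [+0.0000, +0.0264, +0.2236]
moduli |λ_i(T)| = 0.2885, 0.0040, 0.0000.
spectral radius ρ = 0.2885; 0.2885 < 1: convergent.

0.2885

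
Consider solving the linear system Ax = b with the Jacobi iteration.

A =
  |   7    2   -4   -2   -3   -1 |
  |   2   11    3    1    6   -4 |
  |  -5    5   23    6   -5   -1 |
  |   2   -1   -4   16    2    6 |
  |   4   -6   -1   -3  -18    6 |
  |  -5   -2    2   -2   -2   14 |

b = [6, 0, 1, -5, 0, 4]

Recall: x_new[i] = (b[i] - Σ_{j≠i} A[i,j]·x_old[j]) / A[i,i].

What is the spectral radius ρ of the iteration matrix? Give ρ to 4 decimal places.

0.8467

Diagonal D = diag(7, 11, 23, 16, -18, 14); L, U strict lower/upper.
Jacobi: T = -D⁻¹(L+U), T[0,1] = -(2)/(7) = -0.2857; T[0,0] = 0.
  T[0,:] = [+0.0000, -0.2857, +0.5714, +0.2857, +0.4286, +0.1429]
  T[1,:] = [-0.1818, +0.0000, -0.2727, -0.0909, -0.5455, +0.3636]
  T[2,:] = [+0.2174, -0.2174, +0.0000, -0.2609, +0.2174, +0.0435]
  T[3,:] = [-0.1250, +0.0625, +0.2500, +0.0000, -0.1250, -0.3750]
  T[4,:] = [+0.2222, -0.3333, -0.0556, -0.1667, +0.0000, +0.3333]
  T[5,:] = [+0.3571, +0.1429, -0.1429, +0.1429, +0.1429, +0.0000]
|eigenvalues of T|: 0.8467, 0.5870, 0.4212, 0.3482, 0.3482, 0.0539.
ρ = 0.8467; 0.8467 < 1, so it converges for any x₀.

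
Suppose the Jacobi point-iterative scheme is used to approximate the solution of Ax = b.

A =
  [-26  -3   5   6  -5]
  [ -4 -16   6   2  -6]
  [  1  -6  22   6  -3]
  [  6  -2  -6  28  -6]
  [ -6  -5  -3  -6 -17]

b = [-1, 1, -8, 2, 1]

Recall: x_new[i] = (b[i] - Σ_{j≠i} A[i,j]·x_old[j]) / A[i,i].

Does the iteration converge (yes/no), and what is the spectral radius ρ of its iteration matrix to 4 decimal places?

Split A = D + L + U, D = diag(-26, -16, 22, 28, -17).
Jacobi T = -D⁻¹(L+U): T[4,1] = -(-5)/(-17) = -0.2941; T[4,4] = 0.
  T[0,:] = [+0.0000  -0.1154  +0.1923  +0.2308  -0.1923]
  T[1,:] = [-0.2500  +0.0000  +0.3750  +0.1250  -0.3750]
  T[2,:] = [-0.0455  +0.2727  +0.0000  -0.2727  +0.1364]
  T[3,:] = [-0.2143  +0.0714  +0.2143  +0.0000  +0.2143]
  T[4,:] = [-0.3529  -0.2941  -0.1765  -0.3529  +0.0000]
|eigenvalues of T|: 0.6014, 0.4259, 0.4242, 0.4242, 0.0369.
ρ = 0.6014; 0.6014 < 1 ⇒ converges.

yes, ρ = 0.6014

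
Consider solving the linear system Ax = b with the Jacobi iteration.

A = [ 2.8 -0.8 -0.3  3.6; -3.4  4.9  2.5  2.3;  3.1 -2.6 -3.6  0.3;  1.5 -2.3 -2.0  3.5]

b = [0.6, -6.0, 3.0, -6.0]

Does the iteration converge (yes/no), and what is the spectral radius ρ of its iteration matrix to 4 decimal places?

Diagonal D = diag(2.8, 4.9, -3.6, 3.5); L, U strict lower/upper.
Jacobi T = -D⁻¹(L+U): T[3,2] = -(-2)/(3.5) = +0.5714; T[3,3] = 0.
  T[0,:] = [+0.0000  +0.2857  +0.1071  -1.2857]
  T[1,:] = [+0.6939  +0.0000  -0.5102  -0.4694]
  T[2,:] = [+0.8611  -0.7222  +0.0000  +0.0833]
  T[3,:] = [-0.4286  +0.6571  +0.5714  +0.0000]
|eigenvalues of T|: 1.4206, 0.7615, 0.7615, 0.5864.
spectral radius ρ = 1.4206; 1.4206 > 1, so it fails to converge.

no, ρ = 1.4206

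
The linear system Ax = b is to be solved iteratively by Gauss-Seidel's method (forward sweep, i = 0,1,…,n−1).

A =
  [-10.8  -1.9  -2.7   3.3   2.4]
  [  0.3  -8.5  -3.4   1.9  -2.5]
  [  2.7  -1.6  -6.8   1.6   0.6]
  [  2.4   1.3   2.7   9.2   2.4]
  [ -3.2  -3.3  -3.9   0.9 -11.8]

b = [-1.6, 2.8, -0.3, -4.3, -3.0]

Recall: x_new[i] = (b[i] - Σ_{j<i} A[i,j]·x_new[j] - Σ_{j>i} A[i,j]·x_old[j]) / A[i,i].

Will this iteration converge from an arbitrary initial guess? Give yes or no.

Write A = D+L+U with D = diag(-10.8, -8.5, -6.8, 9.2, -11.8).
Gauss-Seidel: T = -(D+L)⁻¹U, row 0 first, T[0,3] = -(3.3)/(-10.8) = +0.3056; later rows by forward substitution.
  T[0,:] = [+0.0000  -0.1759  -0.2500  +0.3056  +0.2222]
  T[1,:] = [+0.0000  -0.0062  -0.4088  +0.2343  -0.2863]
  T[2,:] = [+0.0000  -0.0684  -0.0031  +0.3015  +0.2438]
  T[3,:] = [+0.0000  +0.0668  +0.1239  -0.2013  -0.3499]
  T[4,:] = [+0.0000  +0.0771  +0.1926  -0.2634  -0.0875]
moduli |λ_i(T)| = 0.6404, 0.1340, 0.1168, 0.1168, 0.0000.
ρ = 0.6404; 0.6404 < 1 ⇒ converges.

yes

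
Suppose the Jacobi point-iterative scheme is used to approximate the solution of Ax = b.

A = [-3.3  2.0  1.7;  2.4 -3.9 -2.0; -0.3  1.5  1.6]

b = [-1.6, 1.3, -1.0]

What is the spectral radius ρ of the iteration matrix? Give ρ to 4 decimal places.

1.1253

Split A = D + L + U, D = diag(-3.3, -3.9, 1.6).
T_J = -D⁻¹(L+U): T[2,1] = -(1.5)/(1.6) = -0.9375; T[2,2] = 0.
  T[0,:] = [+0.0000  +0.6061  +0.5152]
  T[1,:] = [+0.6154  +0.0000  -0.5128]
  T[2,:] = [+0.1875  -0.9375  +0.0000]
moduli |λ_i(T)| = 1.1253, 0.5882, 0.5371.
spectral radius ρ = 1.1253; 1.1253 > 1: divergent.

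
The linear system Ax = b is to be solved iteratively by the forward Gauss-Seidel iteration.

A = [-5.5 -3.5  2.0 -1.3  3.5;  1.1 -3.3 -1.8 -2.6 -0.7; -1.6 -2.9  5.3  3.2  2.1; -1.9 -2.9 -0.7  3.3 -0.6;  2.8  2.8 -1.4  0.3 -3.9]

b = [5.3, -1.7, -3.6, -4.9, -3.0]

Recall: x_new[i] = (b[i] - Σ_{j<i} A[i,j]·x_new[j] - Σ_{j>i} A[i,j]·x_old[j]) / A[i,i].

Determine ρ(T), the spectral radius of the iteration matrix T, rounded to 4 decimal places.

Split A = D + L + U, D = diag(-5.5, -3.3, 5.3, 3.3, -3.9).
Gauss-Seidel: T = -(D+L)⁻¹U, row 0 first, T[0,2] = -(2)/(-5.5) = +0.3636; later rows by forward substitution.
  T[0,:] = [+0.0000, -0.6364, +0.3636, -0.2364, +0.6364]
  T[1,:] = [+0.0000, -0.2121, -0.4242, -0.8667, +0.0000]
  T[2,:] = [+0.0000, -0.3082, -0.1224, -1.1493, -0.2041]
  T[3,:] = [+0.0000, -0.6182, -0.1894, -1.1415, +0.5049]
  T[4,:] = [+0.0000, -0.5461, -0.0142, -0.4671, +0.5690]
|λ(T)| sorted: 1.6580, 0.4722, 0.4722, 0.0740, 0.0000.
spectral radius ρ = 1.6580; 1.6580 > 1: divergent.

1.6580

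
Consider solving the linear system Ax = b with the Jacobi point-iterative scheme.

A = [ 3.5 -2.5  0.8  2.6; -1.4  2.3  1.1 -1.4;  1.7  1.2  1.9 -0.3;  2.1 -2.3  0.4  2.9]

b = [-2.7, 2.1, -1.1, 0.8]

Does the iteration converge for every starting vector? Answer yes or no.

no

A = D + L + U where D = diag(3.5, 2.3, 1.9, 2.9).
T_J = -D⁻¹(L+U): T[0,1] = -(-2.5)/(3.5) = +0.7143; T[0,0] = 0.
  T[0,:] = [+0.0000  +0.7143  -0.2286  -0.7429]
  T[1,:] = [+0.6087  +0.0000  -0.4783  +0.6087]
  T[2,:] = [-0.8947  -0.6316  +0.0000  +0.1579]
  T[3,:] = [-0.7241  +0.7931  -0.1379  +0.0000]
moduli |λ_i(T)| = 1.3847, 1.0718, 0.7750, 0.4621.
ρ(T) = max|λ| = 1.3847; 1.3847 > 1, so it fails to converge.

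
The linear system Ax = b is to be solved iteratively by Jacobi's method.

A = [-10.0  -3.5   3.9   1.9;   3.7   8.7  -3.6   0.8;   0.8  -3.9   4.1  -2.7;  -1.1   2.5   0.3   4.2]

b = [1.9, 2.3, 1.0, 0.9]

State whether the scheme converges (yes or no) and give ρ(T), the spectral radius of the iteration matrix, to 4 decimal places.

A = D + L + U where D = diag(-10, 8.7, 4.1, 4.2).
T_J = -D⁻¹(L+U): T[2,0] = -(0.8)/(4.1) = -0.1951; T[2,2] = 0.
  T[0,:] = [+0.0000 -0.3500 +0.3900 +0.1900]
  T[1,:] = [-0.4253 +0.0000 +0.4138 -0.0920]
  T[2,:] = [-0.1951 +0.9512 +0.0000 +0.6585]
  T[3,:] = [+0.2619 -0.5952 -0.0714 +0.0000]
moduli |λ_i(T)| = 0.8698, 0.6033, 0.2682, 0.2682.
ρ(T) = max|λ| = 0.8698; 0.8698 < 1, so it converges for any x₀.

yes, ρ = 0.8698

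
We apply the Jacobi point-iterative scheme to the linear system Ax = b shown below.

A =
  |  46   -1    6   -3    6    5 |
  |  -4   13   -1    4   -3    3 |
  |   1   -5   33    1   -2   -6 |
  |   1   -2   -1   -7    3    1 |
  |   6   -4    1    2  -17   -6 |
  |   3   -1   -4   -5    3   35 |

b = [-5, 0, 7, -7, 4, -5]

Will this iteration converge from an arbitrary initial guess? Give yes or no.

yes

Write A = D+L+U with D = diag(46, 13, 33, -7, -17, 35).
Jacobi: T = -D⁻¹(L+U), T[4,2] = -(1)/(-17) = +0.0588; T[4,4] = 0.
  T[0,:] = [+0.0000  +0.0217  -0.1304  +0.0652  -0.1304  -0.1087]
  T[1,:] = [+0.3077  +0.0000  +0.0769  -0.3077  +0.2308  -0.2308]
  T[2,:] = [-0.0303  +0.1515  +0.0000  -0.0303  +0.0606  +0.1818]
  T[3,:] = [+0.1429  -0.2857  -0.1429  +0.0000  +0.4286  +0.1429]
  T[4,:] = [+0.3529  -0.2353  +0.0588  +0.1176  +0.0000  -0.3529]
  T[5,:] = [-0.0857  +0.0286  +0.1143  +0.1429  -0.0857  +0.0000]
|eigenvalues of T|: 0.4163, 0.3367, 0.2324, 0.2324, 0.2114, 0.1229.
spectral radius ρ = 0.4163; 0.4163 < 1, so it converges for any x₀.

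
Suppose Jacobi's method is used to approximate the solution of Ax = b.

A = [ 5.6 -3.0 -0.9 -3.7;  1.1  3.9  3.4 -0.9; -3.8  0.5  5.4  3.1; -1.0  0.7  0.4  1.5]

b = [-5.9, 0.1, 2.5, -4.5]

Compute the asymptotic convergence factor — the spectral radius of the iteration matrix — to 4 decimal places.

1.1330

Write A = D+L+U with D = diag(5.6, 3.9, 5.4, 1.5).
Jacobi: T = -D⁻¹(L+U), T[3,1] = -(0.7)/(1.5) = -0.4667; T[3,3] = 0.
  T[0,:] = [+0.0000, +0.5357, +0.1607, +0.6607]
  T[1,:] = [-0.2821, +0.0000, -0.8718, +0.2308]
  T[2,:] = [+0.7037, -0.0926, +0.0000, -0.5741]
  T[3,:] = [+0.6667, -0.4667, -0.2667, +0.0000]
eigenvalue magnitudes: 1.1330, 0.6643, 0.6643, 0.6508.
ρ = 1.1330; 1.1330 > 1 ⇒ diverges.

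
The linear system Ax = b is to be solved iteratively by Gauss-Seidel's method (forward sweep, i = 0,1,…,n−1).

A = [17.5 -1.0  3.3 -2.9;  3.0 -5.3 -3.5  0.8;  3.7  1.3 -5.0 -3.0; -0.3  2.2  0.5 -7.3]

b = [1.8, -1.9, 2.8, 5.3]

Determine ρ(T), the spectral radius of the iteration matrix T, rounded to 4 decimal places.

0.4636

Split A = D + L + U, D = diag(17.5, -5.3, -5, -7.3).
Gauss-Seidel: T = -(D+L)⁻¹U, row 0 first, T[0,3] = -(-2.9)/(17.5) = +0.1657; later rows by forward substitution.
  T[0,:] = [+0.0000  +0.0571  -0.1886  +0.1657]
  T[1,:] = [+0.0000  +0.0323  -0.7671  +0.2447]
  T[2,:] = [+0.0000  +0.0507  -0.3390  -0.4137]
  T[3,:] = [+0.0000  +0.0109  -0.2467  +0.0386]
moduli |λ_i(T)| = 0.4636, 0.1846, 0.0109, 0.0000.
ρ(T) = max|λ| = 0.4636; 0.4636 < 1: convergent.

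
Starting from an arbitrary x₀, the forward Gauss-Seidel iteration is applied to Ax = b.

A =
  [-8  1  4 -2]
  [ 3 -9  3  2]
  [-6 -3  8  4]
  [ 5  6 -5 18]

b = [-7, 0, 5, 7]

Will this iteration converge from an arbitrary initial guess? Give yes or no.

Diagonal D = diag(-8, -9, 8, 18); L, U strict lower/upper.
Gauss-Seidel: T = -(D+L)⁻¹U, row 0 first, T[0,1] = -(1)/(-8) = +0.1250; later rows by forward substitution.
  T[0,:] = [+0.0000 +0.1250 +0.5000 -0.2500]
  T[1,:] = [+0.0000 +0.0417 +0.5000 +0.1389]
  T[2,:] = [+0.0000 +0.1094 +0.5625 -0.6354]
  T[3,:] = [+0.0000 -0.0182 -0.1493 -0.1534]
moduli |λ_i(T)| = 0.7496, 0.2702, 0.0286, 0.0000.
ρ = 0.7496; 0.7496 < 1: convergent.

yes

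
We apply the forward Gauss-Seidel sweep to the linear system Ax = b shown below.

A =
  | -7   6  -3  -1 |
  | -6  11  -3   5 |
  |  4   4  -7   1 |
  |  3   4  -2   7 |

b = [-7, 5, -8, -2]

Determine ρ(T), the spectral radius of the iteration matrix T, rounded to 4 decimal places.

0.8326

Split A = D + L + U, D = diag(-7, 11, -7, 7).
T_GS = -(D+L)⁻¹U: row 0 first, T[0,1] = -(6)/(-7) = +0.8571; later rows by forward substitution.
  T[0,:] = [+0.0000  +0.8571  -0.4286  -0.1429]
  T[1,:] = [+0.0000  +0.4675  +0.0390  -0.5325]
  T[2,:] = [+0.0000  +0.7570  -0.2226  -0.2430]
  T[3,:] = [+0.0000  -0.4182  +0.0978  +0.2961]
|λ(T)| sorted: 0.8326, 0.3419, 0.0503, 0.0000.
ρ(T) = max|λ| = 0.8326; 0.8326 < 1 ⇒ converges.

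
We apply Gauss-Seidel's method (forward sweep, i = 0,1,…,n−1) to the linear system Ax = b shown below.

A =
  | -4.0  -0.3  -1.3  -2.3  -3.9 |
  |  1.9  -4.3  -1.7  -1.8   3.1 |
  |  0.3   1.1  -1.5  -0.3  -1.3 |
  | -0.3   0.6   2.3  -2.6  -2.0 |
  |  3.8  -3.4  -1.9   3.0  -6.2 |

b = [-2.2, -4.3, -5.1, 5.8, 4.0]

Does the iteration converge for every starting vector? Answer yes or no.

no

Write A = D+L+U with D = diag(-4, -4.3, -1.5, -2.6, -6.2).
GS T = -(D+L)⁻¹U: row 0 first, T[0,3] = -(-2.3)/(-4) = -0.5750; later rows by forward substitution.
  T[0,:] = [+0.0000 -0.0750 -0.3250 -0.5750 -0.9750]
  T[1,:] = [+0.0000 -0.0331 -0.5390 -0.6727 +0.2901]
  T[2,:] = [+0.0000 -0.0393 -0.4602 -0.8083 -0.8489]
  T[3,:] = [+0.0000 -0.0338 -0.4940 -0.8039 -1.3407]
  T[4,:] = [+0.0000 -0.0321 -0.0016 -0.1248 -1.1453]
|eigenvalues of T|: 1.6575, 0.7902, 0.0489, 0.0437, 0.0000.
ρ = 1.6575; 1.6575 > 1 ⇒ diverges.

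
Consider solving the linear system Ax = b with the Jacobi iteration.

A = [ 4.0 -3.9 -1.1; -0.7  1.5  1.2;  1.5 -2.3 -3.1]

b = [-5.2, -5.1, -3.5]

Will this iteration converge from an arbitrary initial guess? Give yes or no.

Split A = D + L + U, D = diag(4, 1.5, -3.1).
Jacobi T = -D⁻¹(L+U): T[2,1] = -(-2.3)/(-3.1) = -0.7419; T[2,2] = 0.
  T[0,:] = [+0.0000, +0.9750, +0.2750]
  T[1,:] = [+0.4667, +0.0000, -0.8000]
  T[2,:] = [+0.4839, -0.7419, +0.0000]
|λ(T)| sorted: 1.2490, 0.7322, 0.5168.
ρ = 1.2490; 1.2490 > 1, so it fails to converge.

no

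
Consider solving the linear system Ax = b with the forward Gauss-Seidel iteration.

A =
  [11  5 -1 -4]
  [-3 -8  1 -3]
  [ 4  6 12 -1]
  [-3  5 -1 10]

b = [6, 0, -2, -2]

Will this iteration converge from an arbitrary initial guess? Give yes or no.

yes

Split A = D + L + U, D = diag(11, -8, 12, 10).
Gauss-Seidel: T = -(D+L)⁻¹U, row 0 first, T[0,3] = -(-4)/(11) = +0.3636; later rows by forward substitution.
  T[0,:] = [+0.0000  -0.4545  +0.0909  +0.3636]
  T[1,:] = [+0.0000  +0.1705  +0.0909  -0.5114]
  T[2,:] = [+0.0000  +0.0663  -0.0758  +0.2178]
  T[3,:] = [+0.0000  -0.2150  -0.0258  +0.3866]
moduli |λ_i(T)| = 0.6178, 0.1517, 0.0152, 0.0000.
spectral radius ρ = 0.6178; 0.6178 < 1: convergent.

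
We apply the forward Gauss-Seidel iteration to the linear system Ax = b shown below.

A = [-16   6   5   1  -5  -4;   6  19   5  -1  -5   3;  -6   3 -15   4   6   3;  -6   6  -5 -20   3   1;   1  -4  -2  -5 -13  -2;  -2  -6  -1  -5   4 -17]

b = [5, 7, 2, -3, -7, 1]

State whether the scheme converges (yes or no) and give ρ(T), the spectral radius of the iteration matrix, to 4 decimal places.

A = D + L + U where D = diag(-16, 19, -15, -20, -13, -17).
T_GS = -(D+L)⁻¹U: row 0 first, T[0,1] = -(6)/(-16) = +0.3750; later rows by forward substitution.
  T[0,:] = [+0.0000  +0.3750  +0.3125  +0.0625  -0.3125  -0.2500]
  T[1,:] = [+0.0000  -0.1184  -0.3618  +0.0329  +0.3618  -0.0789]
  T[2,:] = [+0.0000  -0.1737  -0.1974  +0.2482  +0.5974  +0.2842]
  T[3,:] = [+0.0000  -0.1046  -0.1530  -0.0709  +0.2030  +0.0303]
  T[4,:] = [+0.0000  +0.1322  +0.2246  -0.0162  -0.3053  -0.2041]
  T[5,:] = [+0.0000  +0.0698  +0.2004  -0.0165  -0.2576  -0.0164]
|eigenvalues of T|: 0.8447, 0.1401, 0.1303, 0.0681, 0.0681, 0.0000.
ρ = 0.8447; 0.8447 < 1 ⇒ converges.

yes, ρ = 0.8447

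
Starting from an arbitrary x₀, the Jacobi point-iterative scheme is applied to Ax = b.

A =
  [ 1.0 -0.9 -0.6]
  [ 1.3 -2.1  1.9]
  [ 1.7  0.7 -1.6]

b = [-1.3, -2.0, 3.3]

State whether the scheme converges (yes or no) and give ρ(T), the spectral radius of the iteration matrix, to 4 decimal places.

no, ρ = 1.5074

Let D = diag(1, -2.1, -1.6); L, U the strict triangles.
T_J = -D⁻¹(L+U): T[1,0] = -(1.3)/(-2.1) = +0.6190; T[1,1] = 0.
  T[0,:] = [+0.0000  +0.9000  +0.6000]
  T[1,:] = [+0.6190  +0.0000  +0.9048]
  T[2,:] = [+1.0625  +0.4375  +0.0000]
|eigenvalues of T|: 1.5074, 0.8257, 0.8257.
ρ(T) = max|λ| = 1.5074; 1.5074 > 1 ⇒ diverges.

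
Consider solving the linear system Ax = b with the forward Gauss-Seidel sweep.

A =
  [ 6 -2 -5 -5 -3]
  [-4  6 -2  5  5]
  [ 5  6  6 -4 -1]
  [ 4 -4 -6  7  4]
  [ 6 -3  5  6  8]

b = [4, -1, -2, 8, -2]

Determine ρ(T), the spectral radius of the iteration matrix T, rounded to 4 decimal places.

A = D + L + U where D = diag(6, 6, 6, 7, 8).
T_GS = -(D+L)⁻¹U: row 0 first, T[0,4] = -(-3)/(6) = +0.5000; later rows by forward substitution.
  T[0,:] = [+0.0000  +0.3333  +0.8333  +0.8333  +0.5000]
  T[1,:] = [+0.0000  +0.2222  +0.8889  -0.2778  -0.5000]
  T[2,:] = [+0.0000  -0.5000  -1.5833  +0.2500  +0.2500]
  T[3,:] = [+0.0000  -0.4921  -1.3254  -0.4206  -0.9286]
  T[4,:] = [+0.0000  +0.5149  +1.6920  -0.5699  -0.0223]
eigenvalue magnitudes: 1.3748, 0.8505, 0.4780, 0.0568, 0.0000.
ρ = 1.3748; 1.3748 > 1 ⇒ diverges.

1.3748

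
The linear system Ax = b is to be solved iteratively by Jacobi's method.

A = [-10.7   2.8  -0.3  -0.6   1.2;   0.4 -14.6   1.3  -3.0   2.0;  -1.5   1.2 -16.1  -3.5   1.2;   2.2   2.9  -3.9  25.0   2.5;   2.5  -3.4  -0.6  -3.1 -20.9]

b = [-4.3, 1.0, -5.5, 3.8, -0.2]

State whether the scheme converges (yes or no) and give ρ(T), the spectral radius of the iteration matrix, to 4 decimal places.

Split A = D + L + U, D = diag(-10.7, -14.6, -16.1, 25, -20.9).
T_J = -D⁻¹(L+U): T[0,3] = -(-0.6)/(-10.7) = -0.0561; T[0,0] = 0.
  T[0,:] = [+0.0000  +0.2617  -0.0280  -0.0561  +0.1121]
  T[1,:] = [+0.0274  +0.0000  +0.0890  -0.2055  +0.1370]
  T[2,:] = [-0.0932  +0.0745  +0.0000  -0.2174  +0.0745]
  T[3,:] = [-0.0880  -0.1160  +0.1560  +0.0000  -0.1000]
  T[4,:] = [+0.1196  -0.1627  -0.0287  -0.1483  +0.0000]
eigenvalue magnitudes: 0.2567, 0.1860, 0.1860, 0.1310, 0.1310.
ρ(T) = max|λ| = 0.2567; 0.2567 < 1 ⇒ converges.

yes, ρ = 0.2567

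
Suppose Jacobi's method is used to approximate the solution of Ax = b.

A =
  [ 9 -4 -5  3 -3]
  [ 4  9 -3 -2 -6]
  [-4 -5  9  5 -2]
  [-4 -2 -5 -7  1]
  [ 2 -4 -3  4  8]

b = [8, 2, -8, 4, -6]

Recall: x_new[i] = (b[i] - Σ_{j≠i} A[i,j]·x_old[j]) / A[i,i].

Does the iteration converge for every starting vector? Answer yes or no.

no

Split A = D + L + U, D = diag(9, 9, 9, -7, 8).
Jacobi: T = -D⁻¹(L+U), T[3,2] = -(-5)/(-7) = -0.7143; T[3,3] = 0.
  T[0,:] = [+0.0000  +0.4444  +0.5556  -0.3333  +0.3333]
  T[1,:] = [-0.4444  +0.0000  +0.3333  +0.2222  +0.6667]
  T[2,:] = [+0.4444  +0.5556  +0.0000  -0.5556  +0.2222]
  T[3,:] = [-0.5714  -0.2857  -0.7143  +0.0000  +0.1429]
  T[4,:] = [-0.2500  +0.5000  +0.3750  -0.5000  +0.0000]
eigenvalue magnitudes: 1.1615, 0.7485, 0.3823, 0.3823, 0.2047.
ρ = 1.1615; 1.1615 > 1 ⇒ diverges.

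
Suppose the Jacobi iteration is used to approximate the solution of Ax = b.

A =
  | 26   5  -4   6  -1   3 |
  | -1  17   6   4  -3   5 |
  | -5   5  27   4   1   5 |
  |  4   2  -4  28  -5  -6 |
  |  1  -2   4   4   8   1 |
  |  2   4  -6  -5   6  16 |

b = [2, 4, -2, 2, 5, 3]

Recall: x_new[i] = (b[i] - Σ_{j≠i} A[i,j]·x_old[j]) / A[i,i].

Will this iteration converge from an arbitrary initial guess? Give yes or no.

Diagonal D = diag(26, 17, 27, 28, 8, 16); L, U strict lower/upper.
Jacobi T = -D⁻¹(L+U): T[3,0] = -(4)/(28) = -0.1429; T[3,3] = 0.
  T[0,:] = [+0.0000 -0.1923 +0.1538 -0.2308 +0.0385 -0.1154]
  T[1,:] = [+0.0588 +0.0000 -0.3529 -0.2353 +0.1765 -0.2941]
  T[2,:] = [+0.1852 -0.1852 +0.0000 -0.1481 -0.0370 -0.1852]
  T[3,:] = [-0.1429 -0.0714 +0.1429 +0.0000 +0.1786 +0.2143]
  T[4,:] = [-0.1250 +0.2500 -0.5000 -0.5000 +0.0000 -0.1250]
  T[5,:] = [-0.1250 -0.2500 +0.3750 +0.3125 -0.3750 +0.0000]
|λ(T)| sorted: 0.5379, 0.3471, 0.3471, 0.3127, 0.2854, 0.1472.
ρ = 0.5379; 0.5379 < 1 ⇒ converges.

yes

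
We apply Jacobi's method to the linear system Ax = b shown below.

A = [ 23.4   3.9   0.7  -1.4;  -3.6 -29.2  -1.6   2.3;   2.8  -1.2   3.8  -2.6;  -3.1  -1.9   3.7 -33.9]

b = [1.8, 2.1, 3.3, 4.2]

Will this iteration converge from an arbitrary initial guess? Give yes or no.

yes

Let D = diag(23.4, -29.2, 3.8, -33.9); L, U the strict triangles.
Jacobi: T = -D⁻¹(L+U), T[0,2] = -(0.7)/(23.4) = -0.0299; T[0,0] = 0.
  T[0,:] = [+0.0000  -0.1667  -0.0299  +0.0598]
  T[1,:] = [-0.1233  +0.0000  -0.0548  +0.0788]
  T[2,:] = [-0.7368  +0.3158  +0.0000  +0.6842]
  T[3,:] = [-0.0914  -0.0560  +0.1091  +0.0000]
eigenvalue magnitudes: 0.2796, 0.2276, 0.1822, 0.1302.
ρ = 0.2796; 0.2796 < 1: convergent.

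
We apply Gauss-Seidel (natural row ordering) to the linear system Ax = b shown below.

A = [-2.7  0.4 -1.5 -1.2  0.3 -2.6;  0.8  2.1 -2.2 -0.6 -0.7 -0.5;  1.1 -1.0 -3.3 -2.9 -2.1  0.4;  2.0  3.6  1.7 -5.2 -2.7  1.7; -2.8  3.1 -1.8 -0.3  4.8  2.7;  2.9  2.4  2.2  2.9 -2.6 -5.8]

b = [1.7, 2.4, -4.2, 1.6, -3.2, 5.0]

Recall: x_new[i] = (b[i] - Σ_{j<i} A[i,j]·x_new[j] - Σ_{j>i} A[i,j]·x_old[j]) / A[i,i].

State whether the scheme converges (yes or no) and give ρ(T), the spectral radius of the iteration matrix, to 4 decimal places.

no, ρ = 1.4254

Let D = diag(-2.7, 2.1, -3.3, -5.2, 4.8, -5.8); L, U the strict triangles.
Gauss-Seidel: T = -(D+L)⁻¹U, row 0 first, T[0,3] = -(-1.2)/(-2.7) = -0.4444; later rows by forward substitution.
  T[0,:] = [+0.0000 +0.1481 -0.5556 -0.4444 +0.1111 -0.9630]
  T[1,:] = [+0.0000 -0.0564 +1.2593 +0.4550 +0.2910 +0.6049]
  T[2,:] = [+0.0000 +0.0665 -0.5668 -1.1648 -0.6875 -0.3831]
  T[3,:] = [+0.0000 +0.0396 +0.4728 -0.2367 -0.4998 +0.2501]
  T[4,:] = [+0.0000 +0.1503 -1.3203 -1.0047 -0.4122 -1.6429]
  T[5,:] = [+0.0000 +0.0284 +0.8566 -0.1437 -0.1499 +0.4851]
moduli |λ_i(T)| = 1.4254, 0.6186, 0.6186, 0.3500, 0.1043, 0.0000.
spectral radius ρ = 1.4254; 1.4254 > 1 ⇒ diverges.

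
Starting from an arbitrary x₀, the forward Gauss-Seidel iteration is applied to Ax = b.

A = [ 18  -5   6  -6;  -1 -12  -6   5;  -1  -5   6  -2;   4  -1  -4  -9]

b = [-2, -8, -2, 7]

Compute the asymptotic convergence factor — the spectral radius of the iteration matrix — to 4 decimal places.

Diagonal D = diag(18, -12, 6, -9); L, U strict lower/upper.
Gauss-Seidel: T = -(D+L)⁻¹U, row 0 first, T[0,1] = -(-5)/(18) = +0.2778; later rows by forward substitution.
  T[0,:] = [+0.0000, +0.2778, -0.3333, +0.3333]
  T[1,:] = [+0.0000, -0.0231, -0.4722, +0.3889]
  T[2,:] = [+0.0000, +0.0270, -0.4491, +0.7130]
  T[3,:] = [+0.0000, +0.1140, +0.1039, -0.2119]
moduli |λ_i(T)| = 0.7174, 0.1694, 0.1694, 0.0000.
spectral radius ρ = 0.7174; 0.7174 < 1: convergent.

0.7174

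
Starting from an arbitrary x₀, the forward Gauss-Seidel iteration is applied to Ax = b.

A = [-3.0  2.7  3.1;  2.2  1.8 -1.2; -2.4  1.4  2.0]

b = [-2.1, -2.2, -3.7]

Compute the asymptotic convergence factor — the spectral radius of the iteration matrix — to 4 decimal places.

Split A = D + L + U, D = diag(-3, 1.8, 2).
Gauss-Seidel: T = -(D+L)⁻¹U, row 0 first, T[0,2] = -(3.1)/(-3) = +1.0333; later rows by forward substitution.
  T[0,:] = [+0.0000 +0.9000 +1.0333]
  T[1,:] = [+0.0000 -1.1000 -0.5963]
  T[2,:] = [+0.0000 +1.8500 +1.6574]
|λ(T)| sorted: 1.1718, 0.6144, 0.0000.
ρ = 1.1718; 1.1718 > 1 ⇒ diverges.

1.1718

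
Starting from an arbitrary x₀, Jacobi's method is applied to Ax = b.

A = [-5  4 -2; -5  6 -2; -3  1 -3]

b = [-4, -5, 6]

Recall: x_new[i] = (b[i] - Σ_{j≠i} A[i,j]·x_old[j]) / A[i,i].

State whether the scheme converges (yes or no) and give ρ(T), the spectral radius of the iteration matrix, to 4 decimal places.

no, ρ = 1.2196

A = D + L + U where D = diag(-5, 6, -3).
T_J = -D⁻¹(L+U): T[1,0] = -(-5)/(6) = +0.8333; T[1,1] = 0.
  T[0,:] = [+0.0000, +0.8000, -0.4000]
  T[1,:] = [+0.8333, +0.0000, +0.3333]
  T[2,:] = [-1.0000, +0.3333, +0.0000]
|λ(T)| sorted: 1.2196, 0.8591, 0.3606.
ρ = 1.2196; 1.2196 > 1, so it fails to converge.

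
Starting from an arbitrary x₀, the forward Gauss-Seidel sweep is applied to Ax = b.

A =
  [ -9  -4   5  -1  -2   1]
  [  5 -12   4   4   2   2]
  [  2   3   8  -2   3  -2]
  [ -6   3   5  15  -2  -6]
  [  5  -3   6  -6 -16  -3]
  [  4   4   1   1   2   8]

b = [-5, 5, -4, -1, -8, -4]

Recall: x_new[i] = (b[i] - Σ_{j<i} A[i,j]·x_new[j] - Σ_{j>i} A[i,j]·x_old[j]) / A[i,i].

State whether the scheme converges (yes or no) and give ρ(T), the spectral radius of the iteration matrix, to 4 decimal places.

Split A = D + L + U, D = diag(-9, -12, 8, 15, -16, 8).
Gauss-Seidel: T = -(D+L)⁻¹U, row 0 first, T[0,2] = -(5)/(-9) = +0.5556; later rows by forward substitution.
  T[0,:] = [+0.0000  -0.4444  +0.5556  -0.1111  -0.2222  +0.1111]
  T[1,:] = [+0.0000  -0.1852  +0.5648  +0.2870  +0.0741  +0.2130]
  T[2,:] = [+0.0000  +0.1806  -0.3507  +0.1701  -0.3472  +0.1424]
  T[3,:] = [+0.0000  -0.2009  +0.2262  -0.1586  +0.1454  +0.3544]
  T[4,:] = [+0.0000  +0.0389  -0.1486  +0.0347  -0.2681  -0.2722]
  T[5,:] = [+0.0000  +0.3076  -0.5075  -0.0981  +0.1663  -0.1561]
eigenvalue magnitudes: 0.8243, 0.4377, 0.4377, 0.0541, 0.0541, 0.0000.
ρ = 0.8243; 0.8243 < 1: convergent.

yes, ρ = 0.8243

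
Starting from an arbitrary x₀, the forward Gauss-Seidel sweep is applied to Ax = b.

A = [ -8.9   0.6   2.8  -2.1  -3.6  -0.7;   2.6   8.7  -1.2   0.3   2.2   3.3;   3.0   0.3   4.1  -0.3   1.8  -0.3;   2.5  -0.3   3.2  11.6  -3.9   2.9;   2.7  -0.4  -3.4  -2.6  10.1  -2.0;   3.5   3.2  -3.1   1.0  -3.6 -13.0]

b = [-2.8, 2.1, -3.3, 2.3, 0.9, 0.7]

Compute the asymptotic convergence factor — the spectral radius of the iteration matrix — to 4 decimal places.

A = D + L + U where D = diag(-8.9, 8.7, 4.1, 11.6, 10.1, -13).
Gauss-Seidel: T = -(D+L)⁻¹U, row 0 first, T[0,4] = -(-3.6)/(-8.9) = -0.4045; later rows by forward substitution.
  T[0,:] = [+0.0000  +0.0674  +0.3146  -0.2360  -0.4045  -0.0787]
  T[1,:] = [+0.0000  -0.0201  +0.0439  +0.0360  -0.1320  -0.3558]
  T[2,:] = [+0.0000  -0.0479  -0.2334  +0.2432  -0.1334  +0.1568]
  T[3,:] = [+0.0000  -0.0018  -0.0023  -0.0153  +0.4568  -0.2855]
  T[4,:] = [+0.0000  -0.0354  -0.1615  +0.1424  +0.1756  +0.1842]
  T[5,:] = [+0.0000  +0.0343  +0.1957  -0.1533  -0.1231  -0.2191]
|eigenvalues of T|: 0.5735, 0.2577, 0.0572, 0.0572, 0.0253, 0.0000.
spectral radius ρ = 0.5735; 0.5735 < 1 ⇒ converges.

0.5735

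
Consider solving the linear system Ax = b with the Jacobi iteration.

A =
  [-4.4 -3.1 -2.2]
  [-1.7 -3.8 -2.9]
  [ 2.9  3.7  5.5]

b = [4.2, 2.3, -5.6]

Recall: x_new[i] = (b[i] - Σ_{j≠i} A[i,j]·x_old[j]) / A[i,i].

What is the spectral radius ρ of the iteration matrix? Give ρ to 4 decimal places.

Write A = D+L+U with D = diag(-4.4, -3.8, 5.5).
Jacobi T = -D⁻¹(L+U): T[1,2] = -(-2.9)/(-3.8) = -0.7632; T[1,1] = 0.
  T[0,:] = [+0.0000, -0.7045, -0.5000]
  T[1,:] = [-0.4474, +0.0000, -0.7632]
  T[2,:] = [-0.5273, -0.6727, +0.0000]
moduli |λ_i(T)| = 1.2051, 0.6571, 0.5480.
ρ(T) = max|λ| = 1.2051; 1.2051 > 1 ⇒ diverges.

1.2051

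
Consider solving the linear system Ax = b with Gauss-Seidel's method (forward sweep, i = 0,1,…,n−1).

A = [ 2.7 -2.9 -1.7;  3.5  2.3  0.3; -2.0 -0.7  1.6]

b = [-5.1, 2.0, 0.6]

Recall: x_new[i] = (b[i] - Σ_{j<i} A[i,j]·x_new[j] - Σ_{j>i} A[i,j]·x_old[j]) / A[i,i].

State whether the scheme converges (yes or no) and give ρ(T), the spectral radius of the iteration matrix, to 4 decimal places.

no, ρ = 1.1746

Diagonal D = diag(2.7, 2.3, 1.6); L, U strict lower/upper.
Gauss-Seidel: T = -(D+L)⁻¹U, row 0 first, T[0,2] = -(-1.7)/(2.7) = +0.6296; later rows by forward substitution.
  T[0,:] = [+0.0000, +1.0741, +0.6296]
  T[1,:] = [+0.0000, -1.6345, -1.0886]
  T[2,:] = [+0.0000, +0.6275, +0.3108]
|roots of det(T-λI)|: 1.1746, 0.1491, 0.0000.
ρ(T) = max|λ| = 1.1746; 1.1746 > 1, so it fails to converge.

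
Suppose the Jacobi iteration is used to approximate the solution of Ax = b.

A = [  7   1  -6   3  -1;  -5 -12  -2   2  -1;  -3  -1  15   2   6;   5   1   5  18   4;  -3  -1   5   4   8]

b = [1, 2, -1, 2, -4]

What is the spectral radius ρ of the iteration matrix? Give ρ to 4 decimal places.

Let D = diag(7, -12, 15, 18, 8); L, U the strict triangles.
Jacobi T = -D⁻¹(L+U): T[1,2] = -(-2)/(-12) = -0.1667; T[1,1] = 0.
  T[0,:] = [+0.0000  -0.1429  +0.8571  -0.4286  +0.1429]
  T[1,:] = [-0.4167  +0.0000  -0.1667  +0.1667  -0.0833]
  T[2,:] = [+0.2000  +0.0667  +0.0000  -0.1333  -0.4000]
  T[3,:] = [-0.2778  -0.0556  -0.2778  +0.0000  -0.2222]
  T[4,:] = [+0.3750  +0.1250  -0.6250  -0.5000  +0.0000]
|λ(T)| sorted: 0.8603, 0.6133, 0.6133, 0.4041, 0.0884.
ρ = 0.8603; 0.8603 < 1: convergent.

0.8603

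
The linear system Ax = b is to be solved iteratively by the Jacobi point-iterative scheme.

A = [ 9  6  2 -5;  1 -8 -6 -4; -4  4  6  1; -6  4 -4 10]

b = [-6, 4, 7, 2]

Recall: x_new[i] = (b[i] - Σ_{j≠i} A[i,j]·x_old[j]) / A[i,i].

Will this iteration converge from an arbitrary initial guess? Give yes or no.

no

Write A = D+L+U with D = diag(9, -8, 6, 10).
Jacobi: T = -D⁻¹(L+U), T[0,1] = -(6)/(9) = -0.6667; T[0,0] = 0.
  T[0,:] = [+0.0000 -0.6667 -0.2222 +0.5556]
  T[1,:] = [+0.1250 +0.0000 -0.7500 -0.5000]
  T[2,:] = [+0.6667 -0.6667 +0.0000 -0.1667]
  T[3,:] = [+0.6000 -0.4000 +0.4000 +0.0000]
moduli |λ_i(T)| = 1.1662, 0.8428, 0.8428, 0.0693.
ρ(T) = max|λ| = 1.1662; 1.1662 > 1 ⇒ diverges.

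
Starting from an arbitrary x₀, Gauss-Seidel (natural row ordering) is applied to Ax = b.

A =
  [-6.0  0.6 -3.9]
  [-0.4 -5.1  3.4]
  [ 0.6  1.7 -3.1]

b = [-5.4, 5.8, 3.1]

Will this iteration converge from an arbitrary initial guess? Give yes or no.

Diagonal D = diag(-6, -5.1, -3.1); L, U strict lower/upper.
GS T = -(D+L)⁻¹U: row 0 first, T[0,2] = -(-3.9)/(-6) = -0.6500; later rows by forward substitution.
  T[0,:] = [+0.0000, +0.1000, -0.6500]
  T[1,:] = [+0.0000, -0.0078, +0.7176]
  T[2,:] = [+0.0000, +0.0151, +0.2677]
|λ(T)| sorted: 0.3025, 0.0426, 0.0000.
spectral radius ρ = 0.3025; 0.3025 < 1, so it converges for any x₀.

yes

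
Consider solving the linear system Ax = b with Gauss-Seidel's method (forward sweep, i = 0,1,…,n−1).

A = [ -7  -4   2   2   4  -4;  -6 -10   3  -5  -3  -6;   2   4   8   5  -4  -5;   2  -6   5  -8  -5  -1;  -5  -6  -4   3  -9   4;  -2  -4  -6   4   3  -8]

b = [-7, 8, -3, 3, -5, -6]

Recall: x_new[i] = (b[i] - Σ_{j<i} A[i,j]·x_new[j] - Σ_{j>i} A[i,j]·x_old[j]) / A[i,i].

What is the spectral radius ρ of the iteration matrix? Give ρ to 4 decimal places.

A = D + L + U where D = diag(-7, -10, 8, -8, -9, -8).
Gauss-Seidel: T = -(D+L)⁻¹U, row 0 first, T[0,1] = -(-4)/(-7) = -0.5714; later rows by forward substitution.
  T[0,:] = [+0.0000 -0.5714 +0.2857 +0.2857 +0.5714 -0.5714]
  T[1,:] = [+0.0000 +0.3429 +0.1286 -0.6714 -0.6429 -0.2571]
  T[2,:] = [+0.0000 -0.0286 -0.1357 -0.3607 +0.6786 +0.8964]
  T[3,:] = [+0.0000 -0.4179 -0.1098 +0.3496 +0.4241 +0.4853]
  T[4,:] = [+0.0000 -0.0377 -0.2207 +0.5657 -0.0491 +0.6967]
  T[5,:] = [+0.0000 -0.2302 -0.1716 +0.9217 -0.1367 +0.1030]
|roots of det(T-λI)|: 1.4289, 0.5953, 0.5953, 0.2916, 0.0504, 0.0000.
ρ(T) = max|λ| = 1.4289; 1.4289 > 1 ⇒ diverges.

1.4289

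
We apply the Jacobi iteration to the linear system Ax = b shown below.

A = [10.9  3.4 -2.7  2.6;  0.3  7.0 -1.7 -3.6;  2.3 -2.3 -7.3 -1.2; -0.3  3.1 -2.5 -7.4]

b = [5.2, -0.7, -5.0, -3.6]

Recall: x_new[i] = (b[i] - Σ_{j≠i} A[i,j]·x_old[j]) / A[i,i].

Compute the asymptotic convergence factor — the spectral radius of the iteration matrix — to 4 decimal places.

Let D = diag(10.9, 7, -7.3, -7.4); L, U the strict triangles.
Jacobi T = -D⁻¹(L+U): T[0,3] = -(2.6)/(10.9) = -0.2385; T[0,0] = 0.
  T[0,:] = [+0.0000 -0.3119 +0.2477 -0.2385]
  T[1,:] = [-0.0429 +0.0000 +0.2429 +0.5143]
  T[2,:] = [+0.3151 -0.3151 +0.0000 -0.1644]
  T[3,:] = [-0.0405 +0.4189 -0.3378 +0.0000]
eigenvalue magnitudes: 0.6116, 0.3457, 0.3457, 0.0608.
spectral radius ρ = 0.6116; 0.6116 < 1: convergent.

0.6116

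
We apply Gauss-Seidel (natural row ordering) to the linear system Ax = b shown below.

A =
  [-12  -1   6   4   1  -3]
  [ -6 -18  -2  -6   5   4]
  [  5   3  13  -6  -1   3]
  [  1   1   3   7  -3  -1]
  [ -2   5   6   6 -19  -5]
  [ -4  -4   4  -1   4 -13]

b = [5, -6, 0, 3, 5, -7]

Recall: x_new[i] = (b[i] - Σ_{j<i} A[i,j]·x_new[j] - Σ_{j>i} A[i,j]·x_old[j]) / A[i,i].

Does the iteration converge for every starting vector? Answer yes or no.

Let D = diag(-12, -18, 13, 7, -19, -13); L, U the strict triangles.
T_GS = -(D+L)⁻¹U: row 0 first, T[0,2] = -(6)/(-12) = +0.5000; later rows by forward substitution.
  T[0,:] = [+0.0000, -0.0833, +0.5000, +0.3333, +0.0833, -0.2500]
  T[1,:] = [+0.0000, +0.0278, -0.2778, -0.4444, +0.2500, +0.3056]
  T[2,:] = [+0.0000, +0.0256, -0.1282, +0.4359, -0.0128, -0.2051]
  T[3,:] = [+0.0000, -0.0031, +0.0232, -0.1709, +0.3864, +0.2228]
  T[4,:] = [+0.0000, +0.0232, -0.1589, -0.0684, +0.1750, -0.1508]
  T[5,:] = [+0.0000, +0.0324, -0.1585, +0.1604, -0.0824, -0.1438]
eigenvalue magnitudes: 0.5923, 0.3035, 0.3035, 0.1103, 0.0246, 0.0000.
ρ(T) = max|λ| = 0.5923; 0.5923 < 1, so it converges for any x₀.

yes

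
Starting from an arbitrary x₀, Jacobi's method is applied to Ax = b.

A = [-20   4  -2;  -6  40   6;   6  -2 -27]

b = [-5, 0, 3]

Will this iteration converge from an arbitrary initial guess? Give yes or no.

Split A = D + L + U, D = diag(-20, 40, -27).
Jacobi T = -D⁻¹(L+U): T[2,1] = -(-2)/(-27) = -0.0741; T[2,2] = 0.
  T[0,:] = [+0.0000  +0.2000  -0.1000]
  T[1,:] = [+0.1500  +0.0000  -0.1500]
  T[2,:] = [+0.2222  -0.0741  +0.0000]
|λ(T)| sorted: 0.2123, 0.1618, 0.1618.
ρ(T) = max|λ| = 0.2123; 0.2123 < 1: convergent.

yes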